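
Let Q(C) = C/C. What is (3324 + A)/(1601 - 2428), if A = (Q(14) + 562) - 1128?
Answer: -2759/827 ≈ -3.3362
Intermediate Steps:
Q(C) = 1
A = -565 (A = (1 + 562) - 1128 = 563 - 1128 = -565)
(3324 + A)/(1601 - 2428) = (3324 - 565)/(1601 - 2428) = 2759/(-827) = 2759*(-1/827) = -2759/827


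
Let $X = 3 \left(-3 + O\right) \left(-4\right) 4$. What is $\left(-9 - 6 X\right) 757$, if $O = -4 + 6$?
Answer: $-224829$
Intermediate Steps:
$O = 2$
$X = 48$ ($X = 3 \left(-3 + 2\right) \left(-4\right) 4 = 3 \left(-1\right) \left(-4\right) 4 = \left(-3\right) \left(-4\right) 4 = 12 \cdot 4 = 48$)
$\left(-9 - 6 X\right) 757 = \left(-9 - 288\right) 757 = \left(-297\right) 757 = -224829$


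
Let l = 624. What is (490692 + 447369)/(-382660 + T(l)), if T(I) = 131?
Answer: -938061/382529 ≈ -2.4523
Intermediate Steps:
(490692 + 447369)/(-382660 + T(l)) = (490692 + 447369)/(-382660 + 131) = 938061/(-382529) = 938061*(-1/382529) = -938061/382529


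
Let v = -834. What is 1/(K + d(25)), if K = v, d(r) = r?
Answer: -1/809 ≈ -0.0012361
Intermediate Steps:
K = -834
1/(K + d(25)) = 1/(-834 + 25) = 1/(-809) = -1/809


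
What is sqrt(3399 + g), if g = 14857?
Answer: 4*sqrt(1141) ≈ 135.11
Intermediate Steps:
sqrt(3399 + g) = sqrt(3399 + 14857) = sqrt(18256) = 4*sqrt(1141)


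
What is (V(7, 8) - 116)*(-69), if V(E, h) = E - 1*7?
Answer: 8004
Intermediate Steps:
V(E, h) = -7 + E (V(E, h) = E - 7 = -7 + E)
(V(7, 8) - 116)*(-69) = ((-7 + 7) - 116)*(-69) = (0 - 116)*(-69) = -116*(-69) = 8004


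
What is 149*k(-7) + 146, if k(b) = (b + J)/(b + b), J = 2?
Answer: 2789/14 ≈ 199.21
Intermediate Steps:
k(b) = (2 + b)/(2*b) (k(b) = (b + 2)/(b + b) = (2 + b)/((2*b)) = (2 + b)*(1/(2*b)) = (2 + b)/(2*b))
149*k(-7) + 146 = 149*((1/2)*(2 - 7)/(-7)) + 146 = 149*((1/2)*(-1/7)*(-5)) + 146 = 149*(5/14) + 146 = 745/14 + 146 = 2789/14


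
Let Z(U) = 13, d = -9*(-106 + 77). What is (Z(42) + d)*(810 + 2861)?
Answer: 1005854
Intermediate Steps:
d = 261 (d = -9*(-29) = 261)
(Z(42) + d)*(810 + 2861) = (13 + 261)*(810 + 2861) = 274*3671 = 1005854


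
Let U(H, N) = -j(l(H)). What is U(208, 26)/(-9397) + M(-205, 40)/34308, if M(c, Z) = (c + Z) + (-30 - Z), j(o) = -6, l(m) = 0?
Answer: -2414143/322392276 ≈ -0.0074882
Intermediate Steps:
U(H, N) = 6 (U(H, N) = -1*(-6) = 6)
M(c, Z) = -30 + c (M(c, Z) = (Z + c) + (-30 - Z) = -30 + c)
U(208, 26)/(-9397) + M(-205, 40)/34308 = 6/(-9397) + (-30 - 205)/34308 = 6*(-1/9397) - 235*1/34308 = -6/9397 - 235/34308 = -2414143/322392276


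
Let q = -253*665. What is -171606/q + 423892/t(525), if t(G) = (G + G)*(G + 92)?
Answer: 2607037952/1557107475 ≈ 1.6743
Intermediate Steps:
t(G) = 2*G*(92 + G) (t(G) = (2*G)*(92 + G) = 2*G*(92 + G))
q = -168245
-171606/q + 423892/t(525) = -171606/(-168245) + 423892/((2*525*(92 + 525))) = -171606*(-1/168245) + 423892/((2*525*617)) = 171606/168245 + 423892/647850 = 171606/168245 + 423892*(1/647850) = 171606/168245 + 30278/46275 = 2607037952/1557107475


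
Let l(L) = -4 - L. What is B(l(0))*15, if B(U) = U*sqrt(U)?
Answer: -120*I ≈ -120.0*I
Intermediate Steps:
B(U) = U**(3/2)
B(l(0))*15 = (-4 - 1*0)**(3/2)*15 = (-4 + 0)**(3/2)*15 = (-4)**(3/2)*15 = -8*I*15 = -120*I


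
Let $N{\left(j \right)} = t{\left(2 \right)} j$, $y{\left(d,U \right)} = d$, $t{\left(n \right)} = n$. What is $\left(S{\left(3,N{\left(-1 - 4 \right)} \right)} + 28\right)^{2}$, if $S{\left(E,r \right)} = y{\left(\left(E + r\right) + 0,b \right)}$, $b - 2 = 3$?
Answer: $441$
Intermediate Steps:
$b = 5$ ($b = 2 + 3 = 5$)
$N{\left(j \right)} = 2 j$
$S{\left(E,r \right)} = E + r$ ($S{\left(E,r \right)} = \left(E + r\right) + 0 = E + r$)
$\left(S{\left(3,N{\left(-1 - 4 \right)} \right)} + 28\right)^{2} = \left(\left(3 + 2 \left(-1 - 4\right)\right) + 28\right)^{2} = \left(\left(3 + 2 \left(-5\right)\right) + 28\right)^{2} = \left(\left(3 - 10\right) + 28\right)^{2} = \left(-7 + 28\right)^{2} = 21^{2} = 441$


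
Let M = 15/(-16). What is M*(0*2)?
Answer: 0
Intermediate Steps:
M = -15/16 (M = 15*(-1/16) = -15/16 ≈ -0.93750)
M*(0*2) = -0*2 = -15/16*0 = 0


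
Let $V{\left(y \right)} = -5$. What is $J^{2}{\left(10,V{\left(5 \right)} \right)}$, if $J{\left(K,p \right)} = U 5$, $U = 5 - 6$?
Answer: $25$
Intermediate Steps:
$U = -1$ ($U = 5 - 6 = -1$)
$J{\left(K,p \right)} = -5$ ($J{\left(K,p \right)} = \left(-1\right) 5 = -5$)
$J^{2}{\left(10,V{\left(5 \right)} \right)} = \left(-5\right)^{2} = 25$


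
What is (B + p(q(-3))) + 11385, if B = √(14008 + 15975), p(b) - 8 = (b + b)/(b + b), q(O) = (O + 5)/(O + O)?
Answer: 11394 + √29983 ≈ 11567.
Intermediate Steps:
q(O) = (5 + O)/(2*O) (q(O) = (5 + O)/((2*O)) = (5 + O)*(1/(2*O)) = (5 + O)/(2*O))
p(b) = 9 (p(b) = 8 + (b + b)/(b + b) = 8 + (2*b)/((2*b)) = 8 + (2*b)*(1/(2*b)) = 8 + 1 = 9)
B = √29983 ≈ 173.16
(B + p(q(-3))) + 11385 = (√29983 + 9) + 11385 = (9 + √29983) + 11385 = 11394 + √29983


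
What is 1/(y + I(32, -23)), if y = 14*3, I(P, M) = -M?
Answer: 1/65 ≈ 0.015385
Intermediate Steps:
y = 42
1/(y + I(32, -23)) = 1/(42 - 1*(-23)) = 1/(42 + 23) = 1/65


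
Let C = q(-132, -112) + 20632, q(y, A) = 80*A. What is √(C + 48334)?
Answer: √60006 ≈ 244.96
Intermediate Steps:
C = 11672 (C = 80*(-112) + 20632 = -8960 + 20632 = 11672)
√(C + 48334) = √(11672 + 48334) = √60006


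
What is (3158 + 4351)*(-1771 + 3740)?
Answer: 14785221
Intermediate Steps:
(3158 + 4351)*(-1771 + 3740) = 7509*1969 = 14785221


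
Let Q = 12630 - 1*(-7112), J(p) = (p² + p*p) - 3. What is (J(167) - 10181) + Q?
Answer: 65336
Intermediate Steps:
J(p) = -3 + 2*p² (J(p) = (p² + p²) - 3 = 2*p² - 3 = -3 + 2*p²)
Q = 19742 (Q = 12630 + 7112 = 19742)
(J(167) - 10181) + Q = ((-3 + 2*167²) - 10181) + 19742 = ((-3 + 2*27889) - 10181) + 19742 = ((-3 + 55778) - 10181) + 19742 = (55775 - 10181) + 19742 = 45594 + 19742 = 65336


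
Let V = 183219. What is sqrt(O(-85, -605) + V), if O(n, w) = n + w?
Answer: 3*sqrt(20281) ≈ 427.23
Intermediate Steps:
sqrt(O(-85, -605) + V) = sqrt((-85 - 605) + 183219) = sqrt(-690 + 183219) = sqrt(182529) = 3*sqrt(20281)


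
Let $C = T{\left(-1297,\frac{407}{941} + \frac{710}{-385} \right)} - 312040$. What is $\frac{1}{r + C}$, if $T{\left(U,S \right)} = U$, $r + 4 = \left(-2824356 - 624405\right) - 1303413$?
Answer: $- \frac{1}{5065515} \approx -1.9741 \cdot 10^{-7}$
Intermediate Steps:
$r = -4752178$ ($r = -4 - 4752174 = -4752178$)
$C = -313337$ ($C = -1297 - 312040 = -313337$)
$\frac{1}{r + C} = \frac{1}{-4752178 - 313337} = \frac{1}{-5065515} = - \frac{1}{5065515}$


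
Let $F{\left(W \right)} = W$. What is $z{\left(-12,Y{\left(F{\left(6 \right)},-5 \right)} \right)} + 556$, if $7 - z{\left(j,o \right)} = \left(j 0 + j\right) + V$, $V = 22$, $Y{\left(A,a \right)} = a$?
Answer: $553$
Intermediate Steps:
$z{\left(j,o \right)} = -15 - j$ ($z{\left(j,o \right)} = 7 - \left(\left(j 0 + j\right) + 22\right) = 7 - \left(\left(0 + j\right) + 22\right) = 7 - \left(j + 22\right) = 7 - \left(22 + j\right) = -15 - j$)
$z{\left(-12,Y{\left(F{\left(6 \right)},-5 \right)} \right)} + 556 = \left(-15 - -12\right) + 556 = \left(-15 + 12\right) + 556 = -3 + 556 = 553$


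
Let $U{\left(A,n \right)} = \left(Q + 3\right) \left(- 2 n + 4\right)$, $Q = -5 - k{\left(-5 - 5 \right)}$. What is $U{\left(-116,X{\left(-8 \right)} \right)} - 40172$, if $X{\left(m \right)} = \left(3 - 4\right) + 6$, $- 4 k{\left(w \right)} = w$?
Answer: $-40145$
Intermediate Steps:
$k{\left(w \right)} = - \frac{w}{4}$
$X{\left(m \right)} = 5$ ($X{\left(m \right)} = -1 + 6 = 5$)
$Q = - \frac{15}{2}$ ($Q = -5 - - \frac{-5 - 5}{4} = -5 - \left(- \frac{1}{4}\right) \left(-10\right) = -5 - \frac{5}{2} = - \frac{15}{2} \approx -7.5$)
$U{\left(A,n \right)} = -18 + 9 n$ ($U{\left(A,n \right)} = \left(- \frac{15}{2} + 3\right) \left(- 2 n + 4\right) = - \frac{9 \left(4 - 2 n\right)}{2} = -18 + 9 n$)
$U{\left(-116,X{\left(-8 \right)} \right)} - 40172 = \left(-18 + 9 \cdot 5\right) - 40172 = \left(-18 + 45\right) - 40172 = 27 - 40172 = -40145$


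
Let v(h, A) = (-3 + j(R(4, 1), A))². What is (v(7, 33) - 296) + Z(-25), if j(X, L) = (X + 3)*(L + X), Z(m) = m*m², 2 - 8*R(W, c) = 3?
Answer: -30907967/4096 ≈ -7545.9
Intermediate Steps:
R(W, c) = -⅛ (R(W, c) = ¼ - ⅛*3 = ¼ - 3/8 = -⅛)
Z(m) = m³
j(X, L) = (3 + X)*(L + X)
v(h, A) = (-215/64 + 23*A/8)² (v(h, A) = (-3 + ((-⅛)² + 3*A + 3*(-⅛) + A*(-⅛)))² = (-3 + (1/64 + 3*A - 3/8 - A/8))² = (-3 + (-23/64 + 23*A/8))² = (-215/64 + 23*A/8)²)
(v(7, 33) - 296) + Z(-25) = ((-215 + 184*33)²/4096 - 296) + (-25)³ = ((-215 + 6072)²/4096 - 296) - 15625 = ((1/4096)*5857² - 296) - 15625 = ((1/4096)*34304449 - 296) - 15625 = (34304449/4096 - 296) - 15625 = 33092033/4096 - 15625 = -30907967/4096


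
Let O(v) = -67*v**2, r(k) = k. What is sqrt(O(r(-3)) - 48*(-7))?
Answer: I*sqrt(267) ≈ 16.34*I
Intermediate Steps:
sqrt(O(r(-3)) - 48*(-7)) = sqrt(-67*(-3)**2 - 48*(-7)) = sqrt(-67*9 + 336) = sqrt(-603 + 336) = sqrt(-267) = I*sqrt(267)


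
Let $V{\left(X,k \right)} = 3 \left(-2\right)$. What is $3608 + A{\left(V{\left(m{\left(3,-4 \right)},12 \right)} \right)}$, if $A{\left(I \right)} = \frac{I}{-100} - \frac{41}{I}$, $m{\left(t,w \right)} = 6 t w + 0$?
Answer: $\frac{271117}{75} \approx 3614.9$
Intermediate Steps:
$m{\left(t,w \right)} = 6 t w$ ($m{\left(t,w \right)} = 6 t w + 0 = 6 t w$)
$V{\left(X,k \right)} = -6$
$A{\left(I \right)} = - \frac{41}{I} - \frac{I}{100}$ ($A{\left(I \right)} = I \left(- \frac{1}{100}\right) - \frac{41}{I} = - \frac{I}{100} - \frac{41}{I} = - \frac{41}{I} - \frac{I}{100}$)
$3608 + A{\left(V{\left(m{\left(3,-4 \right)},12 \right)} \right)} = 3608 - \left(- \frac{3}{50} + \frac{41}{-6}\right) = 3608 + \left(\left(-41\right) \left(- \frac{1}{6}\right) + \frac{3}{50}\right) = 3608 + \left(\frac{41}{6} + \frac{3}{50}\right) = 3608 + \frac{517}{75} = \frac{271117}{75}$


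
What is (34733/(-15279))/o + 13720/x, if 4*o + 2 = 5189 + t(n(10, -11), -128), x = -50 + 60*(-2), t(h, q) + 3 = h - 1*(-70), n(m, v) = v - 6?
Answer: -109784482600/1360274091 ≈ -80.708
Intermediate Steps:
n(m, v) = -6 + v
t(h, q) = 67 + h (t(h, q) = -3 + (h - 1*(-70)) = -3 + (h + 70) = -3 + (70 + h) = 67 + h)
x = -170 (x = -50 - 120 = -170)
o = 5237/4 (o = -½ + (5189 + (67 + (-6 - 11)))/4 = -½ + (5189 + (67 - 17))/4 = -½ + (5189 + 50)/4 = -½ + (¼)*5239 = -½ + 5239/4 = 5237/4 ≈ 1309.3)
(34733/(-15279))/o + 13720/x = (34733/(-15279))/(5237/4) + 13720/(-170) = (34733*(-1/15279))*(4/5237) + 13720*(-1/170) = -34733/15279*4/5237 - 1372/17 = -138932/80016123 - 1372/17 = -109784482600/1360274091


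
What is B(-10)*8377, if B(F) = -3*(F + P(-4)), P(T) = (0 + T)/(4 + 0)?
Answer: 276441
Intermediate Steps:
P(T) = T/4
B(F) = 3 - 3*F (B(F) = -3*(F + (1/4)*(-4)) = -3*(F - 1) = -3*(-1 + F) = 3 - 3*F)
B(-10)*8377 = (3 - 3*(-10))*8377 = (3 + 30)*8377 = 33*8377 = 276441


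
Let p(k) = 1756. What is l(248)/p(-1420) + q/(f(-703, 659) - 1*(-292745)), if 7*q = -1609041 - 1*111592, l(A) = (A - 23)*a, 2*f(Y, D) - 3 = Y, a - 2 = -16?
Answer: -4734370649/1797059670 ≈ -2.6345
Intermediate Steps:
a = -14 (a = 2 - 16 = -14)
f(Y, D) = 3/2 + Y/2
l(A) = 322 - 14*A (l(A) = (A - 23)*(-14) = (-23 + A)*(-14) = 322 - 14*A)
q = -1720633/7 (q = (-1609041 - 1*111592)/7 = (-1609041 - 111592)/7 = (⅐)*(-1720633) = -1720633/7 ≈ -2.4580e+5)
l(248)/p(-1420) + q/(f(-703, 659) - 1*(-292745)) = (322 - 14*248)/1756 - 1720633/(7*((3/2 + (½)*(-703)) - 1*(-292745))) = (322 - 3472)*(1/1756) - 1720633/(7*((3/2 - 703/2) + 292745)) = -3150*1/1756 - 1720633/(7*(-350 + 292745)) = -1575/878 - 1720633/7/292395 = -1575/878 - 1720633/7*1/292395 = -1575/878 - 1720633/2046765 = -4734370649/1797059670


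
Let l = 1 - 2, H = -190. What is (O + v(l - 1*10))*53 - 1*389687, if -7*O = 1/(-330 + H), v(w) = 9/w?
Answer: -15604803177/40040 ≈ -3.8973e+5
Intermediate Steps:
l = -1
O = 1/3640 (O = -1/(7*(-330 - 190)) = -⅐/(-520) = -⅐*(-1/520) = 1/3640 ≈ 0.00027473)
(O + v(l - 1*10))*53 - 1*389687 = (1/3640 + 9/(-1 - 1*10))*53 - 1*389687 = (1/3640 + 9/(-1 - 10))*53 - 389687 = (1/3640 + 9/(-11))*53 - 389687 = (1/3640 + 9*(-1/11))*53 - 389687 = (1/3640 - 9/11)*53 - 389687 = -32749/40040*53 - 389687 = -1735697/40040 - 389687 = -15604803177/40040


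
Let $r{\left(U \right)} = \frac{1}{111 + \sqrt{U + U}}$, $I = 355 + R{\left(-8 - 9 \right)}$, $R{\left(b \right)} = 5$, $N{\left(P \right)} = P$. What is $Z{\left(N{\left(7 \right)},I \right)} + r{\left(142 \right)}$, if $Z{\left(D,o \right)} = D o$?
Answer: $\frac{30333351}{12037} - \frac{2 \sqrt{71}}{12037} \approx 2520.0$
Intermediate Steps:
$I = 360$ ($I = 355 + 5 = 360$)
$r{\left(U \right)} = \frac{1}{111 + \sqrt{2} \sqrt{U}}$ ($r{\left(U \right)} = \frac{1}{111 + \sqrt{2 U}} = \frac{1}{111 + \sqrt{2} \sqrt{U}}$)
$Z{\left(N{\left(7 \right)},I \right)} + r{\left(142 \right)} = 7 \cdot 360 + \frac{1}{111 + \sqrt{2} \sqrt{142}} = 2520 + \frac{1}{111 + 2 \sqrt{71}}$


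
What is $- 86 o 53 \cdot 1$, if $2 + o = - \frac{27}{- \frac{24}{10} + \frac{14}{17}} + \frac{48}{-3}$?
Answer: $\frac{266643}{67} \approx 3979.7$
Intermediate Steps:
$o = - \frac{117}{134}$ ($o = -2 - \left(16 + \frac{27}{- \frac{24}{10} + \frac{14}{17}}\right) = -2 - \left(16 + \frac{27}{\left(-24\right) \frac{1}{10} + 14 \cdot \frac{1}{17}}\right) = -2 - \left(16 + \frac{27}{- \frac{12}{5} + \frac{14}{17}}\right) = -2 - \left(16 + \frac{27}{- \frac{134}{85}}\right) = -2 - - \frac{151}{134} = -2 + \left(\frac{2295}{134} - 16\right) = -2 + \frac{151}{134} = - \frac{117}{134} \approx -0.87313$)
$- 86 o 53 \cdot 1 = \left(-86\right) \left(- \frac{117}{134}\right) 53 \cdot 1 = \frac{5031}{67} \cdot 53 = \frac{266643}{67}$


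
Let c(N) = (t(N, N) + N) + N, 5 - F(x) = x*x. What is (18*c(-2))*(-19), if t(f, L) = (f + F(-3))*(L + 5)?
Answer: 7524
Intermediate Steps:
F(x) = 5 - x² (F(x) = 5 - x*x = 5 - x²)
t(f, L) = (-4 + f)*(5 + L) (t(f, L) = (f + (5 - 1*(-3)²))*(L + 5) = (f + (5 - 1*9))*(5 + L) = (f + (5 - 9))*(5 + L) = (f - 4)*(5 + L) = (-4 + f)*(5 + L))
c(N) = -20 + N² + 3*N (c(N) = ((-20 - 4*N + 5*N + N*N) + N) + N = ((-20 - 4*N + 5*N + N²) + N) + N = ((-20 + N + N²) + N) + N = (-20 + N² + 2*N) + N = -20 + N² + 3*N)
(18*c(-2))*(-19) = (18*(-20 + (-2)² + 3*(-2)))*(-19) = (18*(-20 + 4 - 6))*(-19) = (18*(-22))*(-19) = -396*(-19) = 7524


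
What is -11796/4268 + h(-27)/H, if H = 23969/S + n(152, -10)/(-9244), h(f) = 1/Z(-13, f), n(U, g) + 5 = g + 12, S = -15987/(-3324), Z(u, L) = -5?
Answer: -3619934595382367/1309736903985125 ≈ -2.7639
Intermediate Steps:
S = 5329/1108 (S = -15987*(-1/3324) = 5329/1108 ≈ 4.8096)
n(U, g) = 7 + g (n(U, g) = -5 + (g + 12) = -5 + (12 + g) = 7 + g)
h(f) = -⅕ (h(f) = 1/(-5) = -⅕)
H = 245498951075/49261276 (H = 23969/(5329/1108) + (7 - 10)/(-9244) = 23969*(1108/5329) - 3*(-1/9244) = 26557652/5329 + 3/9244 = 245498951075/49261276 ≈ 4983.6)
-11796/4268 + h(-27)/H = -11796/4268 - 1/(5*245498951075/49261276) = -11796*1/4268 - ⅕*49261276/245498951075 = -2949/1067 - 49261276/1227494755375 = -3619934595382367/1309736903985125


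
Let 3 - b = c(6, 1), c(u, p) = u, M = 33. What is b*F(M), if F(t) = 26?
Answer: -78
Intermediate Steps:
b = -3 (b = 3 - 1*6 = 3 - 6 = -3)
b*F(M) = -3*26 = -78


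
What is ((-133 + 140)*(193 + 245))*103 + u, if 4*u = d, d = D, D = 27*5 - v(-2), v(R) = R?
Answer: 1263329/4 ≈ 3.1583e+5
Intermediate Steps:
D = 137 (D = 27*5 - 1*(-2) = 135 + 2 = 137)
d = 137
u = 137/4 (u = (1/4)*137 = 137/4 ≈ 34.250)
((-133 + 140)*(193 + 245))*103 + u = ((-133 + 140)*(193 + 245))*103 + 137/4 = (7*438)*103 + 137/4 = 3066*103 + 137/4 = 315798 + 137/4 = 1263329/4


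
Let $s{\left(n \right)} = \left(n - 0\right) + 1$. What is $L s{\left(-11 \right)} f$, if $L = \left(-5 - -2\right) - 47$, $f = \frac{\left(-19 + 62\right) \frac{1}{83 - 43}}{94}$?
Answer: $\frac{1075}{188} \approx 5.7181$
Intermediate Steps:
$s{\left(n \right)} = 1 + n$ ($s{\left(n \right)} = \left(n + 0\right) + 1 = n + 1 = 1 + n$)
$f = \frac{43}{3760}$ ($f = \frac{43}{40} \cdot \frac{1}{94} = \frac{43}{3760} \approx 0.011436$)
$L = -50$ ($L = \left(-5 + 2\right) - 47 = -3 - 47 = -50$)
$L s{\left(-11 \right)} f = - 50 \left(1 - 11\right) \frac{43}{3760} = \left(-50\right) \left(-10\right) \frac{43}{3760} = 500 \cdot \frac{43}{3760} = \frac{1075}{188}$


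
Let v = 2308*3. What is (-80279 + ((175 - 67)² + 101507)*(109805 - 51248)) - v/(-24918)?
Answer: 27521407590258/4153 ≈ 6.6269e+9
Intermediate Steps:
v = 6924
(-80279 + ((175 - 67)² + 101507)*(109805 - 51248)) - v/(-24918) = (-80279 + ((175 - 67)² + 101507)*(109805 - 51248)) - 6924/(-24918) = (-80279 + (108² + 101507)*58557) - 6924*(-1)/24918 = (-80279 + (11664 + 101507)*58557) - 1*(-1154/4153) = (-80279 + 113171*58557) + 1154/4153 = (-80279 + 6626954247) + 1154/4153 = 6626873968 + 1154/4153 = 27521407590258/4153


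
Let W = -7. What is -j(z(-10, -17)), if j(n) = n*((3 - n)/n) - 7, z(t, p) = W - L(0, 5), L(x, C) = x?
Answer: -3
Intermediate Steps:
z(t, p) = -7 (z(t, p) = -7 - 1*0 = -7 + 0 = -7)
j(n) = -4 - n (j(n) = n*((3 - n)/n) - 7 = (3 - n) - 7 = -4 - n)
-j(z(-10, -17)) = -(-4 - 1*(-7)) = -(-4 + 7) = -1*3 = -3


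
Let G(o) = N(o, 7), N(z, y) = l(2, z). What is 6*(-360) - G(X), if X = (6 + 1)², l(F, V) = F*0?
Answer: -2160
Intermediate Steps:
l(F, V) = 0
X = 49 (X = 7² = 49)
N(z, y) = 0
G(o) = 0
6*(-360) - G(X) = 6*(-360) - 1*0 = -2160 + 0 = -2160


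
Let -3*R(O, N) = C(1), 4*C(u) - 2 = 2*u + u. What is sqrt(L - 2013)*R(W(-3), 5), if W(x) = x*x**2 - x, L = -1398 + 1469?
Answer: -5*I*sqrt(1942)/12 ≈ -18.362*I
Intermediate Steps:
C(u) = 1/2 + 3*u/4 (C(u) = 1/2 + (2*u + u)/4 = 1/2 + (3*u)/4 = 1/2 + 3*u/4)
L = 71
W(x) = x**3 - x
R(O, N) = -5/12 (R(O, N) = -(1/2 + (3/4)*1)/3 = -(1/2 + 3/4)/3 = -1/3*5/4 = -5/12)
sqrt(L - 2013)*R(W(-3), 5) = sqrt(71 - 2013)*(-5/12) = sqrt(-1942)*(-5/12) = (I*sqrt(1942))*(-5/12) = -5*I*sqrt(1942)/12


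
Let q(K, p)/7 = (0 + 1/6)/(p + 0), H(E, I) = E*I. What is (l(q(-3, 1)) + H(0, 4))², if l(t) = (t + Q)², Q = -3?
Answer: 14641/1296 ≈ 11.297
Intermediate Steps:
q(K, p) = 7/(6*p) (q(K, p) = 7*((0 + 1/6)/(p + 0)) = 7*((0 + 1*(⅙))/p) = 7*((0 + ⅙)/p) = 7*(1/(6*p)) = 7/(6*p))
l(t) = (-3 + t)² (l(t) = (t - 3)² = (-3 + t)²)
(l(q(-3, 1)) + H(0, 4))² = ((-3 + (7/6)/1)² + 0*4)² = ((-3 + (7/6)*1)² + 0)² = ((-3 + 7/6)² + 0)² = ((-11/6)² + 0)² = (121/36 + 0)² = (121/36)² = 14641/1296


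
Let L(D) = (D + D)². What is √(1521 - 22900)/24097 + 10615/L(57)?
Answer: 10615/12996 + I*√21379/24097 ≈ 0.81679 + 0.0060678*I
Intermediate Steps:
L(D) = 4*D² (L(D) = (2*D)² = 4*D²)
√(1521 - 22900)/24097 + 10615/L(57) = √(1521 - 22900)/24097 + 10615/((4*57²)) = √(-21379)*(1/24097) + 10615/((4*3249)) = (I*√21379)*(1/24097) + 10615/12996 = I*√21379/24097 + 10615*(1/12996) = I*√21379/24097 + 10615/12996 = 10615/12996 + I*√21379/24097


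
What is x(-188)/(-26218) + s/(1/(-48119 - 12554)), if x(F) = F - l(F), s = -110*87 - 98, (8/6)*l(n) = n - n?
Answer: 7689563267570/13109 ≈ 5.8659e+8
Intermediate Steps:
l(n) = 0 (l(n) = 3*(n - n)/4 = (3/4)*0 = 0)
s = -9668 (s = -9570 - 98 = -9668)
x(F) = F (x(F) = F - 1*0 = F + 0 = F)
x(-188)/(-26218) + s/(1/(-48119 - 12554)) = -188/(-26218) - 9668/(1/(-48119 - 12554)) = -188*(-1/26218) - 9668/(1/(-60673)) = 94/13109 - 9668/(-1/60673) = 94/13109 - 9668*(-60673) = 94/13109 + 586586564 = 7689563267570/13109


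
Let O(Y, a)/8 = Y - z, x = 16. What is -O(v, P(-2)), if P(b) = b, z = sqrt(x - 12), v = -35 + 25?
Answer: 96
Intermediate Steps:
v = -10
z = 2 (z = sqrt(16 - 12) = sqrt(4) = 2)
O(Y, a) = -16 + 8*Y (O(Y, a) = 8*(Y - 1*2) = 8*(Y - 2) = 8*(-2 + Y) = -16 + 8*Y)
-O(v, P(-2)) = -(-16 + 8*(-10)) = -(-16 - 80) = -1*(-96) = 96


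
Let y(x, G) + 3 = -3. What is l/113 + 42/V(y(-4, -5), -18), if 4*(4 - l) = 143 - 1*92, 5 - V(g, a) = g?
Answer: 18599/4972 ≈ 3.7407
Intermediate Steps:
y(x, G) = -6 (y(x, G) = -3 - 3 = -6)
V(g, a) = 5 - g
l = -35/4 (l = 4 - (143 - 1*92)/4 = 4 - (143 - 92)/4 = 4 - ¼*51 = 4 - 51/4 = -35/4 ≈ -8.7500)
l/113 + 42/V(y(-4, -5), -18) = -35/4/113 + 42/(5 - 1*(-6)) = -35/4*1/113 + 42/(5 + 6) = -35/452 + 42/11 = 18599/4972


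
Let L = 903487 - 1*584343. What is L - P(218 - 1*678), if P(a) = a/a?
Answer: 319143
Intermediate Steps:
P(a) = 1
L = 319144 (L = 903487 - 584343 = 319144)
L - P(218 - 1*678) = 319144 - 1*1 = 319144 - 1 = 319143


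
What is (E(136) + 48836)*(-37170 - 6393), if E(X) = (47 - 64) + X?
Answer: -2132626665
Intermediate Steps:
E(X) = -17 + X
(E(136) + 48836)*(-37170 - 6393) = ((-17 + 136) + 48836)*(-37170 - 6393) = (119 + 48836)*(-43563) = 48955*(-43563) = -2132626665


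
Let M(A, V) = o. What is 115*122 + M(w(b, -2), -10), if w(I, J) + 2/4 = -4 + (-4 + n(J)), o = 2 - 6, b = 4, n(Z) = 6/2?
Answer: 14026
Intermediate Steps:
n(Z) = 3 (n(Z) = 6*(½) = 3)
o = -4
w(I, J) = -11/2 (w(I, J) = -½ + (-4 + (-4 + 3)) = -½ + (-4 - 1) = -½ - 5 = -11/2)
M(A, V) = -4
115*122 + M(w(b, -2), -10) = 115*122 - 4 = 14030 - 4 = 14026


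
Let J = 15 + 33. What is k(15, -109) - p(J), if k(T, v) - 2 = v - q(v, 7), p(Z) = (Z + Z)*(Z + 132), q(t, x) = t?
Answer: -17278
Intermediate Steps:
J = 48
p(Z) = 2*Z*(132 + Z) (p(Z) = (2*Z)*(132 + Z) = 2*Z*(132 + Z))
k(T, v) = 2 (k(T, v) = 2 + (v - v) = 2 + 0 = 2)
k(15, -109) - p(J) = 2 - 2*48*(132 + 48) = 2 - 2*48*180 = 2 - 1*17280 = 2 - 17280 = -17278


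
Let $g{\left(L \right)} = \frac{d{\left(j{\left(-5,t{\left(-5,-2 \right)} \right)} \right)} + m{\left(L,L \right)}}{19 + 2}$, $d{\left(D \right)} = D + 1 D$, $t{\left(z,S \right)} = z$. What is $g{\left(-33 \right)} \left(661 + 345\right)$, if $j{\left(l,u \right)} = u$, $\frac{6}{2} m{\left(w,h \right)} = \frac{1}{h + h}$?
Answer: $- \frac{142349}{297} \approx -479.29$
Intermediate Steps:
$m{\left(w,h \right)} = \frac{1}{6 h}$ ($m{\left(w,h \right)} = \frac{1}{3 \left(h + h\right)} = \frac{1}{3 \cdot 2 h} = \frac{\frac{1}{2} \frac{1}{h}}{3} = \frac{1}{6 h}$)
$d{\left(D \right)} = 2 D$ ($d{\left(D \right)} = D + D = 2 D$)
$g{\left(L \right)} = - \frac{10}{21} + \frac{1}{126 L}$ ($g{\left(L \right)} = \frac{2 \left(-5\right) + \frac{1}{6 L}}{19 + 2} = \frac{-10 + \frac{1}{6 L}}{21} = \left(-10 + \frac{1}{6 L}\right) \frac{1}{21} = - \frac{10}{21} + \frac{1}{126 L}$)
$g{\left(-33 \right)} \left(661 + 345\right) = \frac{1 - -1980}{126 \left(-33\right)} \left(661 + 345\right) = \frac{1}{126} \left(- \frac{1}{33}\right) \left(1 + 1980\right) 1006 = \frac{1}{126} \left(- \frac{1}{33}\right) 1981 \cdot 1006 = \left(- \frac{283}{594}\right) 1006 = - \frac{142349}{297}$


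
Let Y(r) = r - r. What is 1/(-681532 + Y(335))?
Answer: -1/681532 ≈ -1.4673e-6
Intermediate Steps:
Y(r) = 0
1/(-681532 + Y(335)) = 1/(-681532 + 0) = 1/(-681532) = -1/681532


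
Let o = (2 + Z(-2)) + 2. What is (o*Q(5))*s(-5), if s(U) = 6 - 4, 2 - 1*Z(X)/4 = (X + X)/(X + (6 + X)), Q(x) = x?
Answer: 200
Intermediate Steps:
Z(X) = 8 - 8*X/(6 + 2*X) (Z(X) = 8 - 4*(X + X)/(X + (6 + X)) = 8 - 4*2*X/(6 + 2*X) = 8 - 8*X/(6 + 2*X))
s(U) = 2
o = 20 (o = (2 + 4*(6 - 2)/(3 - 2)) + 2 = (2 + 4*4/1) + 2 = (2 + 4*1*4) + 2 = (2 + 16) + 2 = 18 + 2 = 20)
(o*Q(5))*s(-5) = (20*5)*2 = 100*2 = 200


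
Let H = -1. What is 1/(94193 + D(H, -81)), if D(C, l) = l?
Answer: 1/94112 ≈ 1.0626e-5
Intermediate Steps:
1/(94193 + D(H, -81)) = 1/(94193 - 81) = 1/94112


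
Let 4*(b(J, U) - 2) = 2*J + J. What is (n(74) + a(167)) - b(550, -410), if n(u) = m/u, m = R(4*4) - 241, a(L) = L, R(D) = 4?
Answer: -9276/37 ≈ -250.70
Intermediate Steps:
b(J, U) = 2 + 3*J/4 (b(J, U) = 2 + (2*J + J)/4 = 2 + (3*J)/4 = 2 + 3*J/4)
m = -237 (m = 4 - 241 = -237)
n(u) = -237/u
(n(74) + a(167)) - b(550, -410) = (-237/74 + 167) - (2 + (¾)*550) = (-237*1/74 + 167) - (2 + 825/2) = (-237/74 + 167) - 1*829/2 = 12121/74 - 829/2 = -9276/37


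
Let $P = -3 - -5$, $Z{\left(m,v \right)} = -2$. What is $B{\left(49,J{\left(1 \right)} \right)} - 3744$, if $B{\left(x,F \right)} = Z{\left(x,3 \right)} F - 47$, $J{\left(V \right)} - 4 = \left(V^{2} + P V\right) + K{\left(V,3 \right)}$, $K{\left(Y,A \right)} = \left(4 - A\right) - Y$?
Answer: $-3805$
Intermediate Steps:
$K{\left(Y,A \right)} = 4 - A - Y$
$P = 2$ ($P = -3 + 5 = 2$)
$J{\left(V \right)} = 5 + V + V^{2}$ ($J{\left(V \right)} = 4 - \left(-1 - V - V^{2}\right) = 4 + \left(1 + V + V^{2}\right) = 5 + V + V^{2}$)
$B{\left(x,F \right)} = -47 - 2 F$ ($B{\left(x,F \right)} = - 2 F - 47 = -47 - 2 F$)
$B{\left(49,J{\left(1 \right)} \right)} - 3744 = \left(-47 - 2 \left(5 + 1 + 1^{2}\right)\right) - 3744 = \left(-47 - 2 \left(5 + 1 + 1\right)\right) - 3744 = \left(-47 - 14\right) - 3744 = -61 - 3744 = -3805$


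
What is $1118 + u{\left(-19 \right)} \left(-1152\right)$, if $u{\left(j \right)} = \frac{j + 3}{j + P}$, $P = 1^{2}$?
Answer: $94$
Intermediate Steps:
$P = 1$
$u{\left(j \right)} = \frac{3 + j}{1 + j}$ ($u{\left(j \right)} = \frac{j + 3}{j + 1} = \frac{3 + j}{1 + j}$)
$1118 + u{\left(-19 \right)} \left(-1152\right) = 1118 + \frac{3 - 19}{1 - 19} \left(-1152\right) = 1118 + \frac{1}{-18} \left(-16\right) \left(-1152\right) = 1118 + \left(- \frac{1}{18}\right) \left(-16\right) \left(-1152\right) = 1118 + \frac{8}{9} \left(-1152\right) = 1118 - 1024 = 94$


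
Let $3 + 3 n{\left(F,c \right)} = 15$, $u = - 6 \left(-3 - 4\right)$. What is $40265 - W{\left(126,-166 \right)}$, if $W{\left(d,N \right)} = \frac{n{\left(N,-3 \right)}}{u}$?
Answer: $\frac{845563}{21} \approx 40265.0$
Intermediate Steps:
$u = 42$ ($u = \left(-6\right) \left(-7\right) = 42$)
$n{\left(F,c \right)} = 4$ ($n{\left(F,c \right)} = -1 + \frac{1}{3} \cdot 15 = -1 + 5 = 4$)
$W{\left(d,N \right)} = \frac{2}{21}$ ($W{\left(d,N \right)} = \frac{4}{42} = 4 \cdot \frac{1}{42} = \frac{2}{21}$)
$40265 - W{\left(126,-166 \right)} = 40265 - \frac{2}{21} = \frac{845563}{21}$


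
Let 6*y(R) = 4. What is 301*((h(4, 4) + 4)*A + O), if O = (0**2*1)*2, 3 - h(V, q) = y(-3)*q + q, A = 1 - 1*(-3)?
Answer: 1204/3 ≈ 401.33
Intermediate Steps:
A = 4 (A = 1 + 3 = 4)
y(R) = 2/3 (y(R) = (1/6)*4 = 2/3)
h(V, q) = 3 - 5*q/3 (h(V, q) = 3 - (2*q/3 + q) = 3 - 5*q/3)
O = 0 (O = (0*1)*2 = 0*2 = 0)
301*((h(4, 4) + 4)*A + O) = 301*(((3 - 5/3*4) + 4)*4 + 0) = 301*(((3 - 20/3) + 4)*4 + 0) = 301*((-11/3 + 4)*4 + 0) = 301*((1/3)*4 + 0) = 301*(4/3 + 0) = 301*(4/3) = 1204/3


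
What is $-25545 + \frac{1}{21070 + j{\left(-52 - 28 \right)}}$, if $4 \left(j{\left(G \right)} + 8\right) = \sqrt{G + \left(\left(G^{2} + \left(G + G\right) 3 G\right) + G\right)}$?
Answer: $- \frac{5665945541684}{221802527} - \frac{3 \sqrt{310}}{443605054} \approx -25545.0$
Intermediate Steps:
$j{\left(G \right)} = -8 + \frac{\sqrt{2 G + 7 G^{2}}}{4}$ ($j{\left(G \right)} = -8 + \frac{\sqrt{G + \left(\left(G^{2} + \left(G + G\right) 3 G\right) + G\right)}}{4} = -8 + \frac{\sqrt{G + \left(\left(G^{2} + 2 G 3 G\right) + G\right)}}{4} = -8 + \frac{\sqrt{G + \left(\left(G^{2} + 6 G G\right) + G\right)}}{4} = -8 + \frac{\sqrt{G + \left(\left(G^{2} + 6 G^{2}\right) + G\right)}}{4} = -8 + \frac{\sqrt{G + \left(7 G^{2} + G\right)}}{4} = -8 + \frac{\sqrt{G + \left(G + 7 G^{2}\right)}}{4} = -8 + \frac{\sqrt{2 G + 7 G^{2}}}{4}$)
$-25545 + \frac{1}{21070 + j{\left(-52 - 28 \right)}} = -25545 + \frac{1}{21070 - \left(8 - \frac{\sqrt{\left(-52 - 28\right) \left(2 + 7 \left(-52 - 28\right)\right)}}{4}\right)} = -25545 + \frac{1}{21070 - \left(8 - \frac{\sqrt{- 80 \left(2 + 7 \left(-80\right)\right)}}{4}\right)} = -25545 + \frac{1}{21070 - \left(8 - \frac{\sqrt{- 80 \left(2 - 560\right)}}{4}\right)} = -25545 + \frac{1}{21070 - \left(8 - \frac{\sqrt{\left(-80\right) \left(-558\right)}}{4}\right)} = -25545 + \frac{1}{21070 - \left(8 - \frac{\sqrt{44640}}{4}\right)} = -25545 + \frac{1}{21070 - \left(8 - \frac{12 \sqrt{310}}{4}\right)} = -25545 + \frac{1}{21070 - \left(8 - 3 \sqrt{310}\right)} = -25545 + \frac{1}{21062 + 3 \sqrt{310}}$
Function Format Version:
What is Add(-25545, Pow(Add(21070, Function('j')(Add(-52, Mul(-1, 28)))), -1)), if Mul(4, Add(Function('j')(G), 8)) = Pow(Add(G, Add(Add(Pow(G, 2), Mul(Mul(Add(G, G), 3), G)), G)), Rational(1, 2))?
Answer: Add(Rational(-5665945541684, 221802527), Mul(Rational(-3, 443605054), Pow(310, Rational(1, 2)))) ≈ -25545.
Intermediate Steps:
Function('j')(G) = Add(-8, Mul(Rational(1, 4), Pow(Add(Mul(2, G), Mul(7, Pow(G, 2))), Rational(1, 2)))) (Function('j')(G) = Add(-8, Mul(Rational(1, 4), Pow(Add(G, Add(Add(Pow(G, 2), Mul(Mul(Add(G, G), 3), G)), G)), Rational(1, 2)))) = Add(-8, Mul(Rational(1, 4), Pow(Add(G, Add(Add(Pow(G, 2), Mul(Mul(Mul(2, G), 3), G)), G)), Rational(1, 2)))) = Add(-8, Mul(Rational(1, 4), Pow(Add(G, Add(Add(Pow(G, 2), Mul(Mul(6, G), G)), G)), Rational(1, 2)))) = Add(-8, Mul(Rational(1, 4), Pow(Add(G, Add(Add(Pow(G, 2), Mul(6, Pow(G, 2))), G)), Rational(1, 2)))) = Add(-8, Mul(Rational(1, 4), Pow(Add(G, Add(Mul(7, Pow(G, 2)), G)), Rational(1, 2)))) = Add(-8, Mul(Rational(1, 4), Pow(Add(G, Add(G, Mul(7, Pow(G, 2)))), Rational(1, 2)))) = Add(-8, Mul(Rational(1, 4), Pow(Add(Mul(2, G), Mul(7, Pow(G, 2))), Rational(1, 2)))))
Add(-25545, Pow(Add(21070, Function('j')(Add(-52, Mul(-1, 28)))), -1)) = Add(-25545, Pow(Add(21070, Add(-8, Mul(Rational(1, 4), Pow(Mul(Add(-52, Mul(-1, 28)), Add(2, Mul(7, Add(-52, Mul(-1, 28))))), Rational(1, 2))))), -1)) = Add(-25545, Pow(Add(21070, Add(-8, Mul(Rational(1, 4), Pow(Mul(Add(-52, -28), Add(2, Mul(7, Add(-52, -28)))), Rational(1, 2))))), -1)) = Add(-25545, Pow(Add(21070, Add(-8, Mul(Rational(1, 4), Pow(Mul(-80, Add(2, Mul(7, -80))), Rational(1, 2))))), -1)) = Add(-25545, Pow(Add(21070, Add(-8, Mul(Rational(1, 4), Pow(Mul(-80, Add(2, -560)), Rational(1, 2))))), -1)) = Add(-25545, Pow(Add(21070, Add(-8, Mul(Rational(1, 4), Pow(Mul(-80, -558), Rational(1, 2))))), -1)) = Add(-25545, Pow(Add(21070, Add(-8, Mul(Rational(1, 4), Pow(44640, Rational(1, 2))))), -1)) = Add(-25545, Pow(Add(21070, Add(-8, Mul(Rational(1, 4), Mul(12, Pow(310, Rational(1, 2)))))), -1)) = Add(-25545, Pow(Add(21070, Add(-8, Mul(3, Pow(310, Rational(1, 2))))), -1)) = Add(-25545, Pow(Add(21062, Mul(3, Pow(310, Rational(1, 2)))), -1))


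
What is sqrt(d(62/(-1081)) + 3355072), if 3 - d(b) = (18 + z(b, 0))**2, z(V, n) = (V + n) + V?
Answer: sqrt(3920235993519)/1081 ≈ 1831.6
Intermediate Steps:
z(V, n) = n + 2*V
d(b) = 3 - (18 + 2*b)**2 (d(b) = 3 - (18 + (0 + 2*b))**2 = 3 - (18 + 2*b)**2)
sqrt(d(62/(-1081)) + 3355072) = sqrt((3 - 4*(9 + 62/(-1081))**2) + 3355072) = sqrt((3 - 4*(9 + 62*(-1/1081))**2) + 3355072) = sqrt((3 - 4*(9 - 62/1081)**2) + 3355072) = sqrt((3 - 4*(9667/1081)**2) + 3355072) = sqrt((3 - 4*93450889/1168561) + 3355072) = sqrt((3 - 373803556/1168561) + 3355072) = sqrt(-370297873/1168561 + 3355072) = sqrt(3920235993519/1168561) = sqrt(3920235993519)/1081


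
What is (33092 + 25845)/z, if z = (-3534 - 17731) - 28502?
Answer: -58937/49767 ≈ -1.1843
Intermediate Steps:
z = -49767 (z = -21265 - 28502 = -49767)
(33092 + 25845)/z = (33092 + 25845)/(-49767) = 58937*(-1/49767) = -58937/49767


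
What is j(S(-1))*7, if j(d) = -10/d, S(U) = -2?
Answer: 35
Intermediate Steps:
j(S(-1))*7 = -10/(-2)*7 = -10*(-1/2)*7 = 5*7 = 35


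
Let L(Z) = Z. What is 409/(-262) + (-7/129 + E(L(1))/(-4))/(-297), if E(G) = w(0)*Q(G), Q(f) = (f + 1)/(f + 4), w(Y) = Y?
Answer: -15668183/10038006 ≈ -1.5609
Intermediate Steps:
Q(f) = (1 + f)/(4 + f)
E(G) = 0 (E(G) = 0*((1 + G)/(4 + G)) = 0)
409/(-262) + (-7/129 + E(L(1))/(-4))/(-297) = 409/(-262) + (-7/129 + 0/(-4))/(-297) = 409*(-1/262) + (-7*1/129 + 0*(-1/4))*(-1/297) = -409/262 + (-7/129 + 0)*(-1/297) = -409/262 - 7/129*(-1/297) = -409/262 + 7/38313 = -15668183/10038006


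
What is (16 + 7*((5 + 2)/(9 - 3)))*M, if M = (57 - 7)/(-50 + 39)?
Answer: -3625/33 ≈ -109.85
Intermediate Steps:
M = -50/11 (M = 50/(-11) = 50*(-1/11) = -50/11 ≈ -4.5455)
(16 + 7*((5 + 2)/(9 - 3)))*M = (16 + 7*((5 + 2)/(9 - 3)))*(-50/11) = (16 + 7*(7/6))*(-50/11) = (16 + 49/6)*(-50/11) = (145/6)*(-50/11) = -3625/33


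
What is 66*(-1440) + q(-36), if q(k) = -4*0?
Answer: -95040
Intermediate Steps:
q(k) = 0
66*(-1440) + q(-36) = 66*(-1440) + 0 = -95040 + 0 = -95040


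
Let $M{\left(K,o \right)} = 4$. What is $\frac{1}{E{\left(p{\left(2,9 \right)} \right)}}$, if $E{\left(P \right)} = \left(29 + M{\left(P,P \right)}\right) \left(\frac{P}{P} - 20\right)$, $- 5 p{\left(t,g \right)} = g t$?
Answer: $- \frac{1}{627} \approx -0.0015949$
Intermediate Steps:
$p{\left(t,g \right)} = - \frac{g t}{5}$
$E{\left(P \right)} = -627$ ($E{\left(P \right)} = \left(29 + 4\right) \left(\frac{P}{P} - 20\right) = 33 \left(1 - 20\right) = 33 \left(-19\right) = -627$)
$\frac{1}{E{\left(p{\left(2,9 \right)} \right)}} = \frac{1}{-627} = - \frac{1}{627}$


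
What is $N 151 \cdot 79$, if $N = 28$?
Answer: $334012$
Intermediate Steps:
$N 151 \cdot 79 = 28 \cdot 151 \cdot 79 = 4228 \cdot 79 = 334012$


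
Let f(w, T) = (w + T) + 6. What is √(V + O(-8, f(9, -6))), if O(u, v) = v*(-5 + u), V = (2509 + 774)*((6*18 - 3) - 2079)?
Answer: I*√6480759 ≈ 2545.7*I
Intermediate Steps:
f(w, T) = 6 + T + w (f(w, T) = (T + w) + 6 = 6 + T + w)
V = -6480642 (V = 3283*((108 - 3) - 2079) = 3283*(105 - 2079) = 3283*(-1974) = -6480642)
√(V + O(-8, f(9, -6))) = √(-6480642 + (6 - 6 + 9)*(-5 - 8)) = √(-6480642 + 9*(-13)) = √(-6480642 - 117) = √(-6480759) = I*√6480759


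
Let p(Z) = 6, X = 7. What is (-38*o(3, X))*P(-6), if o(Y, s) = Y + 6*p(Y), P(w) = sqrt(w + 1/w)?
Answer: -247*I*sqrt(222) ≈ -3680.2*I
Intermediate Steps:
o(Y, s) = 36 + Y (o(Y, s) = Y + 6*6 = Y + 36 = 36 + Y)
(-38*o(3, X))*P(-6) = (-38*(36 + 3))*sqrt(-6 + 1/(-6)) = (-38*39)*sqrt(-6 - 1/6) = -247*I*sqrt(222)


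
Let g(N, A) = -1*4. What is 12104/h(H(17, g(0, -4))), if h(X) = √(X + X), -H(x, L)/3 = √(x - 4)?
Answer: -6052*I*√6*13^(¾)/39 ≈ -2602.4*I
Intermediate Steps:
g(N, A) = -4
H(x, L) = -3*√(-4 + x) (H(x, L) = -3*√(x - 4) = -3*√(-4 + x))
h(X) = √2*√X (h(X) = √(2*X) = √2*√X)
12104/h(H(17, g(0, -4))) = 12104/((√2*√(-3*√(-4 + 17)))) = 12104/((√2*√(-3*√13))) = 12104/((√2*(I*√3*13^(¼)))) = 12104/((I*√6*13^(¼))) = 12104*(-I*√6*13^(¾)/78) = -6052*I*√6*13^(¾)/39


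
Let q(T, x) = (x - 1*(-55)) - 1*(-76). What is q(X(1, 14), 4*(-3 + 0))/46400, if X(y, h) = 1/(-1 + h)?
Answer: 119/46400 ≈ 0.0025647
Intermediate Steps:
q(T, x) = 131 + x (q(T, x) = (x + 55) + 76 = (55 + x) + 76 = 131 + x)
q(X(1, 14), 4*(-3 + 0))/46400 = (131 + 4*(-3 + 0))/46400 = (131 + 4*(-3))*(1/46400) = (131 - 12)*(1/46400) = 119*(1/46400) = 119/46400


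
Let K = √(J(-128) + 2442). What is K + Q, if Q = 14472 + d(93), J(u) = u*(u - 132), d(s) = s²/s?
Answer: 14565 + √35722 ≈ 14754.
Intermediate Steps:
d(s) = s
J(u) = u*(-132 + u)
Q = 14565 (Q = 14472 + 93 = 14565)
K = √35722 (K = √(-128*(-132 - 128) + 2442) = √(-128*(-260) + 2442) = √(33280 + 2442) = √35722 ≈ 189.00)
K + Q = √35722 + 14565 = 14565 + √35722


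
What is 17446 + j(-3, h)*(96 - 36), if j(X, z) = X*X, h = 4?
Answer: 17986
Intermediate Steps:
j(X, z) = X**2
17446 + j(-3, h)*(96 - 36) = 17446 + (-3)**2*(96 - 36) = 17446 + 9*60 = 17446 + 540 = 17986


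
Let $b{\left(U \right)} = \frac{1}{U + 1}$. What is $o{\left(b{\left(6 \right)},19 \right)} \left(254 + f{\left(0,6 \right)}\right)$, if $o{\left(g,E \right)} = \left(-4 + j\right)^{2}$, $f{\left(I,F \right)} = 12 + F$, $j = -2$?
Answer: $9792$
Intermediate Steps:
$b{\left(U \right)} = \frac{1}{1 + U}$
$o{\left(g,E \right)} = 36$ ($o{\left(g,E \right)} = \left(-4 - 2\right)^{2} = \left(-6\right)^{2} = 36$)
$o{\left(b{\left(6 \right)},19 \right)} \left(254 + f{\left(0,6 \right)}\right) = 36 \left(254 + \left(12 + 6\right)\right) = 36 \left(254 + 18\right) = 36 \cdot 272 = 9792$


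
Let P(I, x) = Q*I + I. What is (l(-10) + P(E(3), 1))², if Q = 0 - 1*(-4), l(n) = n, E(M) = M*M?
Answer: 1225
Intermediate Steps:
E(M) = M²
Q = 4 (Q = 0 + 4 = 4)
P(I, x) = 5*I (P(I, x) = 4*I + I = 5*I)
(l(-10) + P(E(3), 1))² = (-10 + 5*3²)² = (-10 + 5*9)² = (-10 + 45)² = 35² = 1225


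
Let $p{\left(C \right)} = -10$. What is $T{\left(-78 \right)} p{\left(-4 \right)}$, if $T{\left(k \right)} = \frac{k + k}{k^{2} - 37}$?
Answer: $\frac{1560}{6047} \approx 0.25798$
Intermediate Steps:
$T{\left(k \right)} = \frac{2 k}{-37 + k^{2}}$
$T{\left(-78 \right)} p{\left(-4 \right)} = 2 \left(-78\right) \frac{1}{-37 + \left(-78\right)^{2}} \left(-10\right) = 2 \left(-78\right) \frac{1}{-37 + 6084} \left(-10\right) = 2 \left(-78\right) \frac{1}{6047} \left(-10\right) = \left(- \frac{156}{6047}\right) \left(-10\right) = \frac{1560}{6047}$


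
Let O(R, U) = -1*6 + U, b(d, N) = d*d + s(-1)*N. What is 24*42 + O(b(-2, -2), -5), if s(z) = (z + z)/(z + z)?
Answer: 997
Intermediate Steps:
s(z) = 1 (s(z) = (2*z)/((2*z)) = (2*z)*(1/(2*z)) = 1)
b(d, N) = N + d² (b(d, N) = d*d + 1*N = d² + N = N + d²)
O(R, U) = -6 + U
24*42 + O(b(-2, -2), -5) = 24*42 + (-6 - 5) = 1008 - 11 = 997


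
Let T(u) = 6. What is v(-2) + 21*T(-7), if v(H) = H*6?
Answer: 114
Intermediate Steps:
v(H) = 6*H
v(-2) + 21*T(-7) = 6*(-2) + 21*6 = -12 + 126 = 114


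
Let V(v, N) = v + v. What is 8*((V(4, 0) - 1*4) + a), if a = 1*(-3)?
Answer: 8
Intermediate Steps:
V(v, N) = 2*v
a = -3
8*((V(4, 0) - 1*4) + a) = 8*((2*4 - 1*4) - 3) = 8*((8 - 4) - 3) = 8*(4 - 3) = 8*1 = 8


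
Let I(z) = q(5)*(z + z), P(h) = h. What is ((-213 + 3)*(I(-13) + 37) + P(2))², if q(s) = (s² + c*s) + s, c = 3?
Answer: 56611636624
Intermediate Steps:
q(s) = s² + 4*s (q(s) = (s² + 3*s) + s = s² + 4*s)
I(z) = 90*z (I(z) = (5*(4 + 5))*(z + z) = (5*9)*(2*z) = 45*(2*z) = 90*z)
((-213 + 3)*(I(-13) + 37) + P(2))² = ((-213 + 3)*(90*(-13) + 37) + 2)² = (-210*(-1170 + 37) + 2)² = (-210*(-1133) + 2)² = (237930 + 2)² = 237932² = 56611636624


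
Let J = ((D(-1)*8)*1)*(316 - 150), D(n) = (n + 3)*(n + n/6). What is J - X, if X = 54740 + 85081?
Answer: -428759/3 ≈ -1.4292e+5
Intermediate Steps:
D(n) = 7*n*(3 + n)/6 (D(n) = (3 + n)*(n + n*(⅙)) = (3 + n)*(n + n/6) = (3 + n)*(7*n/6) = 7*n*(3 + n)/6)
X = 139821
J = -9296/3 (J = ((((7/6)*(-1)*(3 - 1))*8)*1)*(316 - 150) = ((((7/6)*(-1)*2)*8)*1)*166 = (-7/3*8*1)*166 = -56/3*1*166 = -56/3*166 = -9296/3 ≈ -3098.7)
J - X = -9296/3 - 1*139821 = -9296/3 - 139821 = -428759/3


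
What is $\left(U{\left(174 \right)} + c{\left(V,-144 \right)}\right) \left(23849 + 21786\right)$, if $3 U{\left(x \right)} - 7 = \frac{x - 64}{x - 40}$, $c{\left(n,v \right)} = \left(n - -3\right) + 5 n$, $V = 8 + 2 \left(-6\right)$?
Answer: $- \frac{168712595}{201} \approx -8.3937 \cdot 10^{5}$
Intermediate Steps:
$V = -4$ ($V = 8 - 12 = -4$)
$c{\left(n,v \right)} = 3 + 6 n$ ($c{\left(n,v \right)} = \left(n + 3\right) + 5 n = \left(3 + n\right) + 5 n = 3 + 6 n$)
$U{\left(x \right)} = \frac{7}{3} + \frac{-64 + x}{3 \left(-40 + x\right)}$ ($U{\left(x \right)} = \frac{7}{3} + \frac{\left(x - 64\right) \frac{1}{x - 40}}{3} = \frac{7}{3} + \frac{\left(-64 + x\right) \frac{1}{-40 + x}}{3} = \frac{7}{3} + \frac{\frac{1}{-40 + x} \left(-64 + x\right)}{3} = \frac{7}{3} + \frac{-64 + x}{3 \left(-40 + x\right)}$)
$\left(U{\left(174 \right)} + c{\left(V,-144 \right)}\right) \left(23849 + 21786\right) = \left(\frac{8 \left(-43 + 174\right)}{3 \left(-40 + 174\right)} + \left(3 + 6 \left(-4\right)\right)\right) \left(23849 + 21786\right) = \left(\frac{8}{3} \cdot \frac{1}{134} \cdot 131 + \left(3 - 24\right)\right) 45635 = \left(\frac{8}{3} \cdot \frac{1}{134} \cdot 131 - 21\right) 45635 = \left(\frac{524}{201} - 21\right) 45635 = \left(- \frac{3697}{201}\right) 45635 = - \frac{168712595}{201}$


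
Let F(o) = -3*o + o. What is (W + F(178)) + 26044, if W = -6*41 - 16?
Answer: 25426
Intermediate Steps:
F(o) = -2*o
W = -262 (W = -246 - 16 = -262)
(W + F(178)) + 26044 = (-262 - 2*178) + 26044 = (-262 - 356) + 26044 = -618 + 26044 = 25426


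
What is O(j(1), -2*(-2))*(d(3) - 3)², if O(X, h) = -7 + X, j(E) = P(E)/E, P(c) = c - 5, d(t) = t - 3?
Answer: -99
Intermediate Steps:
d(t) = -3 + t
P(c) = -5 + c
j(E) = (-5 + E)/E
O(j(1), -2*(-2))*(d(3) - 3)² = (-7 + (-5 + 1)/1)*((-3 + 3) - 3)² = (-7 + 1*(-4))*(0 - 3)² = (-7 - 4)*(-3)² = -11*9 = -99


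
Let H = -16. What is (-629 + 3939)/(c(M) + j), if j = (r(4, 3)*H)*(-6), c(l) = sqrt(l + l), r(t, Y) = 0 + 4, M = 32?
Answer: 1655/196 ≈ 8.4439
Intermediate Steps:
r(t, Y) = 4
c(l) = sqrt(2)*sqrt(l) (c(l) = sqrt(2*l) = sqrt(2)*sqrt(l))
j = 384 (j = (4*(-16))*(-6) = -64*(-6) = 384)
(-629 + 3939)/(c(M) + j) = (-629 + 3939)/(sqrt(2)*sqrt(32) + 384) = 3310/(sqrt(2)*(4*sqrt(2)) + 384) = 3310/(8 + 384) = 3310/392 = 3310*(1/392) = 1655/196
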